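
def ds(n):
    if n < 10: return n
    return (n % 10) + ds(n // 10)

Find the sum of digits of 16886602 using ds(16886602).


ds(16886602) = 2 + ds(1688660)
ds(1688660) = 0 + ds(168866)
ds(168866) = 6 + ds(16886)
ds(16886) = 6 + ds(1688)
ds(1688) = 8 + ds(168)
ds(168) = 8 + ds(16)
ds(16) = 6 + ds(1)
ds(1) = 1  (base case)
Total: 2 + 0 + 6 + 6 + 8 + 8 + 6 + 1 = 37

37


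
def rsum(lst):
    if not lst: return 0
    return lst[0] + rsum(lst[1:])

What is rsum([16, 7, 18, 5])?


rsum([16, 7, 18, 5]) = 16 + rsum([7, 18, 5])
rsum([7, 18, 5]) = 7 + rsum([18, 5])
rsum([18, 5]) = 18 + rsum([5])
rsum([5]) = 5 + rsum([])
rsum([]) = 0  (base case)
Total: 16 + 7 + 18 + 5 + 0 = 46

46


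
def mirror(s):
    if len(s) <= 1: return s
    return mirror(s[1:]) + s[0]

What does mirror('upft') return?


mirror('upft') = mirror('pft') + 'u'
mirror('pft') = mirror('ft') + 'p'
mirror('ft') = mirror('t') + 'f'
mirror('t') = 't'  (base case)
Concatenating: 't' + 'f' + 'p' + 'u' = 'tfpu'

tfpu


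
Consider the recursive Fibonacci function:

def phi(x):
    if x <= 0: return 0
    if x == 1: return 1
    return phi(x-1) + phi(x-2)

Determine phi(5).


Computing phi(5) bottom-up:
phi(0) = 0
phi(1) = 1
phi(2) = phi(1) + phi(0) = 1 + 0 = 1
phi(3) = phi(2) + phi(1) = 1 + 1 = 2
phi(4) = phi(3) + phi(2) = 2 + 1 = 3
phi(5) = phi(4) + phi(3) = 3 + 2 = 5

5


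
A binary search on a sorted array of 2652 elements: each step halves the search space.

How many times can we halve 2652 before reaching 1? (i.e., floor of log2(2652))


2652 / 2 = 1326
1326 / 2 = 663
663 / 2 = 331
331 / 2 = 165
165 / 2 = 82
82 / 2 = 41
41 / 2 = 20
20 / 2 = 10
10 / 2 = 5
5 / 2 = 2
2 / 2 = 1
Reached 1 after 11 halvings

11


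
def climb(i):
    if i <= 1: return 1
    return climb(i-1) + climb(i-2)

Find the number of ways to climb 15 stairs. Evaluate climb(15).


Building up from base cases:
climb(0) = 1
climb(1) = 1
climb(2) = climb(1) + climb(0) = 1 + 1 = 2
climb(3) = climb(2) + climb(1) = 2 + 1 = 3
climb(4) = climb(3) + climb(2) = 3 + 2 = 5
climb(5) = climb(4) + climb(3) = 5 + 3 = 8
climb(6) = climb(5) + climb(4) = 8 + 5 = 13
climb(7) = climb(6) + climb(5) = 13 + 8 = 21
climb(8) = climb(7) + climb(6) = 21 + 13 = 34
climb(9) = climb(8) + climb(7) = 34 + 21 = 55
climb(10) = climb(9) + climb(8) = 55 + 34 = 89
climb(11) = climb(10) + climb(9) = 89 + 55 = 144
climb(12) = climb(11) + climb(10) = 144 + 89 = 233
climb(13) = climb(12) + climb(11) = 233 + 144 = 377
climb(14) = climb(13) + climb(12) = 377 + 233 = 610
climb(15) = climb(14) + climb(13) = 610 + 377 = 987

987


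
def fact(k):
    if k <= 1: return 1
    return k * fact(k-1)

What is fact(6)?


fact(6)
= 6 * fact(5)
= 6 * 5 * fact(4)
= 6 * 5 * 4 * fact(3)
= 6 * 5 * 4 * 3 * fact(2)
= 6 * 5 * 4 * 3 * 2 * fact(1)
= 6 * 5 * 4 * 3 * 2 * 1
= 720

720


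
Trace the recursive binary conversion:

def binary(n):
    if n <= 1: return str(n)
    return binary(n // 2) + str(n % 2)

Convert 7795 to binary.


binary(7795) = binary(3897) + '1'
binary(3897) = binary(1948) + '1'
binary(1948) = binary(974) + '0'
binary(974) = binary(487) + '0'
binary(487) = binary(243) + '1'
binary(243) = binary(121) + '1'
binary(121) = binary(60) + '1'
binary(60) = binary(30) + '0'
binary(30) = binary(15) + '0'
binary(15) = binary(7) + '1'
binary(7) = binary(3) + '1'
binary(3) = binary(1) + '1'
binary(1) = '1'  (base case)
Concatenating: '1' + '1' + '1' + '1' + '0' + '0' + '1' + '1' + '1' + '0' + '0' + '1' + '1' = '1111001110011'

1111001110011


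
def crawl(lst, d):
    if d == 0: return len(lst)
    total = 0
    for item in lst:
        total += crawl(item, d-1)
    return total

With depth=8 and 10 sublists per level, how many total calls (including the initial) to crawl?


At depth 0 (root): 1 call
At depth 1: each of 1 parents calls crawl on 10 children = 10 calls
At depth 2: each of 10 parents calls crawl on 10 children = 100 calls
At depth 3: each of 100 parents calls crawl on 10 children = 1000 calls
At depth 4: each of 1000 parents calls crawl on 10 children = 10000 calls
At depth 5: each of 10000 parents calls crawl on 10 children = 100000 calls
At depth 6: each of 100000 parents calls crawl on 10 children = 1000000 calls
At depth 7: each of 1000000 parents calls crawl on 10 children = 10000000 calls
At depth 8: each of 10000000 parents calls crawl on 10 children = 100000000 calls
Total: 1 + 10 + 100 + 1000 + 10000 + 100000 + 1000000 + 10000000 + 100000000 = 111111111

111111111


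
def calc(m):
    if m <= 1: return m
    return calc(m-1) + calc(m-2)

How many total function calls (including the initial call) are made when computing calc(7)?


Let C(n) = total calls for calc(n)
C(0) = 1, C(1) = 1
C(2) = 1 + C(1) + C(0) = 1 + 1 + 1 = 3
C(3) = 1 + C(2) + C(1) = 1 + 3 + 1 = 5
C(4) = 1 + C(3) + C(2) = 1 + 5 + 3 = 9
C(5) = 1 + C(4) + C(3) = 1 + 9 + 5 = 15
C(6) = 1 + C(5) + C(4) = 1 + 15 + 9 = 25
C(7) = 1 + C(6) + C(5) = 1 + 25 + 15 = 41

41


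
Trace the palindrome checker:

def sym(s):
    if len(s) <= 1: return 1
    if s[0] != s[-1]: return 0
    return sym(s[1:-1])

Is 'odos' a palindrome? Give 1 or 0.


sym('odos'): s[0]='o' != s[-1]='s' -> return 0
Result: 0 (not a palindrome)

0


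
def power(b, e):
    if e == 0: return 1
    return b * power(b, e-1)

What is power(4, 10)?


power(4, 10)
= 4 * power(4, 9)
= 4 * 4 * power(4, 8)
= 4 * 4 * 4 * power(4, 7)
= 4 * 4 * 4 * 4 * power(4, 6)
= 4 * 4 * 4 * 4 * 4 * power(4, 5)
= 4 * 4 * 4 * 4 * 4 * 4 * power(4, 4)
= 4 * 4 * 4 * 4 * 4 * 4 * 4 * power(4, 3)
= 4 * 4 * 4 * 4 * 4 * 4 * 4 * 4 * power(4, 2)
= 4 * 4 * 4 * 4 * 4 * 4 * 4 * 4 * 4 * power(4, 1)
= 4 * 4 * 4 * 4 * 4 * 4 * 4 * 4 * 4 * 4 * power(4, 0)
= 4 * 4 * 4 * 4 * 4 * 4 * 4 * 4 * 4 * 4 * 1
= 1048576

1048576


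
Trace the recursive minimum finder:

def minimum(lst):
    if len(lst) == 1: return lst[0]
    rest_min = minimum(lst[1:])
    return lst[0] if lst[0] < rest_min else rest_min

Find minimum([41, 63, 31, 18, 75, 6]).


minimum([41, 63, 31, 18, 75, 6]): compare 41 with minimum([63, 31, 18, 75, 6])
minimum([63, 31, 18, 75, 6]): compare 63 with minimum([31, 18, 75, 6])
minimum([31, 18, 75, 6]): compare 31 with minimum([18, 75, 6])
minimum([18, 75, 6]): compare 18 with minimum([75, 6])
minimum([75, 6]): compare 75 with minimum([6])
minimum([6]) = 6  (base case)
Compare 75 with 6 -> 6
Compare 18 with 6 -> 6
Compare 31 with 6 -> 6
Compare 63 with 6 -> 6
Compare 41 with 6 -> 6

6


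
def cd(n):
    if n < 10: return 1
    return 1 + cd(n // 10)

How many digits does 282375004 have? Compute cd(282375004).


cd(282375004) = 1 + cd(28237500)
cd(28237500) = 1 + cd(2823750)
cd(2823750) = 1 + cd(282375)
cd(282375) = 1 + cd(28237)
cd(28237) = 1 + cd(2823)
cd(2823) = 1 + cd(282)
cd(282) = 1 + cd(28)
cd(28) = 1 + cd(2)
cd(2) = 1  (base case: 2 < 10)
Unwinding: 1 + 1 + 1 + 1 + 1 + 1 + 1 + 1 + 1 = 9

9


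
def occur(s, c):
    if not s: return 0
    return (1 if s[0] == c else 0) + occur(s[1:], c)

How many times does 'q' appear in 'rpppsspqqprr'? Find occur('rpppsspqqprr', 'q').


s[0]='r' != 'q' -> 0
s[0]='p' != 'q' -> 0
s[0]='p' != 'q' -> 0
s[0]='p' != 'q' -> 0
s[0]='s' != 'q' -> 0
s[0]='s' != 'q' -> 0
s[0]='p' != 'q' -> 0
s[0]='q' == 'q' -> 1
s[0]='q' == 'q' -> 1
s[0]='p' != 'q' -> 0
s[0]='r' != 'q' -> 0
s[0]='r' != 'q' -> 0
Sum: 0 + 0 + 0 + 0 + 0 + 0 + 0 + 1 + 1 + 0 + 0 + 0 = 2

2


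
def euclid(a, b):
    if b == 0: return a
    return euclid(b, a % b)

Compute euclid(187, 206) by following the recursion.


euclid(187, 206) = euclid(206, 187)
euclid(206, 187) = euclid(187, 19)
euclid(187, 19) = euclid(19, 16)
euclid(19, 16) = euclid(16, 3)
euclid(16, 3) = euclid(3, 1)
euclid(3, 1) = euclid(1, 0)
euclid(1, 0) = 1  (base case)

1


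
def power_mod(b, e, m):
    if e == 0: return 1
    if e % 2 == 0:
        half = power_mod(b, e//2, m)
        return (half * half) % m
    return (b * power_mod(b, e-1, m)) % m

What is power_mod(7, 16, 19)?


power_mod(7, 16, 19): e is even, compute power_mod(7, 8, 19)
  power_mod(7, 8, 19): e is even, compute power_mod(7, 4, 19)
    power_mod(7, 4, 19): e is even, compute power_mod(7, 2, 19)
      power_mod(7, 2, 19): e is even, compute power_mod(7, 1, 19)
        power_mod(7, 1, 19): e is odd, compute power_mod(7, 0, 19)
          power_mod(7, 0, 19) = 1
        (7 * 1) % 19 = 7
      half=7, (7*7) % 19 = 11
    half=11, (11*11) % 19 = 7
  half=7, (7*7) % 19 = 11
half=11, (11*11) % 19 = 7

7


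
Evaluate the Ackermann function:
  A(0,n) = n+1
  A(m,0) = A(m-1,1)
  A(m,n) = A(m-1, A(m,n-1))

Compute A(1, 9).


A(1, 9) = A(0, A(1, 8))
  A(1, 8) = A(0, A(1, 7))
    A(1, 7) = A(0, A(1, 6))
      A(1, 6) = A(0, A(1, 5))
        A(1, 5) = A(0, A(1, 4))
          A(1, 4) = A(0, A(1, 3))
          A(1, 3) = A(0, A(1, 2))
          A(1, 2) = A(0, A(1, 1))
          A(1, 1) = A(0, A(1, 0))
          A(1, 0) = A(0, 1)
          A(0, 1) = 2
            = A(0, 2)
          A(0, 2) = 3
            = A(0, 3)
          A(0, 3) = 4
            = A(0, 4)
          A(0, 4) = 5
            = A(0, 5)
          A(0, 5) = 6
          = A(0, 6)
          A(0, 6) = 7
        = A(0, 7)
        A(0, 7) = 8
      = A(0, 8)
      A(0, 8) = 9
... (trace truncated)
Result: A(1, 9) = 11

11


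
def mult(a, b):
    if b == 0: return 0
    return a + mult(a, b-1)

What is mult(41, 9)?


mult(41, 9) = 41 + mult(41, 8)
mult(41, 8) = 41 + mult(41, 7)
mult(41, 7) = 41 + mult(41, 6)
mult(41, 6) = 41 + mult(41, 5)
mult(41, 5) = 41 + mult(41, 4)
mult(41, 4) = 41 + mult(41, 3)
mult(41, 3) = 41 + mult(41, 2)
mult(41, 2) = 41 + mult(41, 1)
mult(41, 1) = 41 + mult(41, 0)
mult(41, 0) = 0  (base case)
Total: 41 + 41 + 41 + 41 + 41 + 41 + 41 + 41 + 41 + 0 = 369

369


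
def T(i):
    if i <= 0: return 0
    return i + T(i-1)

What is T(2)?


T(2)
= 2 + 1 + T(0)
= 2 + 1 + 0
= 3

3


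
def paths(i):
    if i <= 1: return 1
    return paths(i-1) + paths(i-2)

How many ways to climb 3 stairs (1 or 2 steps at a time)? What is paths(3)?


Building up from base cases:
paths(0) = 1
paths(1) = 1
paths(2) = paths(1) + paths(0) = 1 + 1 = 2
paths(3) = paths(2) + paths(1) = 2 + 1 = 3

3


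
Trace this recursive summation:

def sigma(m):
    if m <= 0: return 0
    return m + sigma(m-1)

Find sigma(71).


sigma(71)
= 71 + 70 + 69 + 68 + 67 + 66 + 65 + 64 + 63 + 62 + 61 + 60 + 59 + 58 + 57 + 56 + 55 + 54 + 53 + 52 + 51 + 50 + 49 + 48 + 47 + 46 + 45 + 44 + 43 + 42 + 41 + 40 + 39 + 38 + 37 + 36 + 35 + 34 + 33 + 32 + 31 + 30 + 29 + 28 + 27 + 26 + 25 + 24 + 23 + 22 + 21 + 20 + 19 + 18 + 17 + 16 + 15 + 14 + 13 + 12 + 11 + 10 + 9 + 8 + 7 + 6 + 5 + 4 + 3 + 2 + 1 + sigma(0)
= 71 + 70 + 69 + 68 + 67 + 66 + 65 + 64 + 63 + 62 + 61 + 60 + 59 + 58 + 57 + 56 + 55 + 54 + 53 + 52 + 51 + 50 + 49 + 48 + 47 + 46 + 45 + 44 + 43 + 42 + 41 + 40 + 39 + 38 + 37 + 36 + 35 + 34 + 33 + 32 + 31 + 30 + 29 + 28 + 27 + 26 + 25 + 24 + 23 + 22 + 21 + 20 + 19 + 18 + 17 + 16 + 15 + 14 + 13 + 12 + 11 + 10 + 9 + 8 + 7 + 6 + 5 + 4 + 3 + 2 + 1 + 0
= 2556

2556


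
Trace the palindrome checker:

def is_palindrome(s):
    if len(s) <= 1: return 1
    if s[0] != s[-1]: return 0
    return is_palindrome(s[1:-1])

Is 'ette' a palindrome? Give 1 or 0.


is_palindrome('ette'): s[0]='e' == s[-1]='e' -> check is_palindrome('tt')
is_palindrome('tt'): s[0]='t' == s[-1]='t' -> check is_palindrome('')
is_palindrome(''): len <= 1 -> return 1  (base case)
Result: 1 (palindrome)

1


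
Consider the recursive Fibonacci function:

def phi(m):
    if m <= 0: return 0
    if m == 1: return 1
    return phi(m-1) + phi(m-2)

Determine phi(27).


Computing phi(27) bottom-up:
phi(0) = 0
phi(1) = 1
phi(2) = phi(1) + phi(0) = 1 + 0 = 1
phi(3) = phi(2) + phi(1) = 1 + 1 = 2
phi(4) = phi(3) + phi(2) = 2 + 1 = 3
phi(5) = phi(4) + phi(3) = 3 + 2 = 5
phi(6) = phi(5) + phi(4) = 5 + 3 = 8
phi(7) = phi(6) + phi(5) = 8 + 5 = 13
phi(8) = phi(7) + phi(6) = 13 + 8 = 21
phi(9) = phi(8) + phi(7) = 21 + 13 = 34
phi(10) = phi(9) + phi(8) = 34 + 21 = 55
phi(11) = phi(10) + phi(9) = 55 + 34 = 89
phi(12) = phi(11) + phi(10) = 89 + 55 = 144
phi(13) = phi(12) + phi(11) = 144 + 89 = 233
phi(14) = phi(13) + phi(12) = 233 + 144 = 377
phi(15) = phi(14) + phi(13) = 377 + 233 = 610
phi(16) = phi(15) + phi(14) = 610 + 377 = 987
phi(17) = phi(16) + phi(15) = 987 + 610 = 1597
phi(18) = phi(17) + phi(16) = 1597 + 987 = 2584
phi(19) = phi(18) + phi(17) = 2584 + 1597 = 4181
phi(20) = phi(19) + phi(18) = 4181 + 2584 = 6765
phi(21) = phi(20) + phi(19) = 6765 + 4181 = 10946
phi(22) = phi(21) + phi(20) = 10946 + 6765 = 17711
phi(23) = phi(22) + phi(21) = 17711 + 10946 = 28657
phi(24) = phi(23) + phi(22) = 28657 + 17711 = 46368
phi(25) = phi(24) + phi(23) = 46368 + 28657 = 75025
phi(26) = phi(25) + phi(24) = 75025 + 46368 = 121393
phi(27) = phi(26) + phi(25) = 121393 + 75025 = 196418

196418


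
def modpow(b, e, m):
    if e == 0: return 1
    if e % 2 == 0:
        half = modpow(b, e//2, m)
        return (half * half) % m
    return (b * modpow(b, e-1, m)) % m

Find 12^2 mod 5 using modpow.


modpow(12, 2, 5): e is even, compute modpow(12, 1, 5)
  modpow(12, 1, 5): e is odd, compute modpow(12, 0, 5)
    modpow(12, 0, 5) = 1
  (12 * 1) % 5 = 2
half=2, (2*2) % 5 = 4

4


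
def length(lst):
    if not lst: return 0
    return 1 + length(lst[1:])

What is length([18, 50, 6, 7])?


length([18, 50, 6, 7]) = 1 + length([50, 6, 7])
length([50, 6, 7]) = 1 + length([6, 7])
length([6, 7]) = 1 + length([7])
length([7]) = 1 + length([])
length([]) = 0  (base case)
Unwinding: 1 + 1 + 1 + 1 + 0 = 4

4


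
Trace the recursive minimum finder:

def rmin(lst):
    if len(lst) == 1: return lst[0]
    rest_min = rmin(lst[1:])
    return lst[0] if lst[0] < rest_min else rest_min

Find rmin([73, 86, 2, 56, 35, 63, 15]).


rmin([73, 86, 2, 56, 35, 63, 15]): compare 73 with rmin([86, 2, 56, 35, 63, 15])
rmin([86, 2, 56, 35, 63, 15]): compare 86 with rmin([2, 56, 35, 63, 15])
rmin([2, 56, 35, 63, 15]): compare 2 with rmin([56, 35, 63, 15])
rmin([56, 35, 63, 15]): compare 56 with rmin([35, 63, 15])
rmin([35, 63, 15]): compare 35 with rmin([63, 15])
rmin([63, 15]): compare 63 with rmin([15])
rmin([15]) = 15  (base case)
Compare 63 with 15 -> 15
Compare 35 with 15 -> 15
Compare 56 with 15 -> 15
Compare 2 with 15 -> 2
Compare 86 with 2 -> 2
Compare 73 with 2 -> 2

2


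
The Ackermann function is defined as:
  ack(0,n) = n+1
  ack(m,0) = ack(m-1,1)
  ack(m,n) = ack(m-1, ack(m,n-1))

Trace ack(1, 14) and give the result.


ack(1, 14) = ack(0, ack(1, 13))
  ack(1, 13) = ack(0, ack(1, 12))
    ack(1, 12) = ack(0, ack(1, 11))
      ack(1, 11) = ack(0, ack(1, 10))
        ack(1, 10) = ack(0, ack(1, 9))
          ack(1, 9) = ack(0, ack(1, 8))
          ack(1, 8) = ack(0, ack(1, 7))
          ack(1, 7) = ack(0, ack(1, 6))
          ack(1, 6) = ack(0, ack(1, 5))
          ack(1, 5) = ack(0, ack(1, 4))
          ack(1, 4) = ack(0, ack(1, 3))
          ack(1, 3) = ack(0, ack(1, 2))
          ack(1, 2) = ack(0, ack(1, 1))
          ack(1, 1) = ack(0, ack(1, 0))
          ack(1, 0) = ack(0, 1)
          ack(0, 1) = 2
            = ack(0, 2)
          ack(0, 2) = 3
            = ack(0, 3)
          ack(0, 3) = 4
            = ack(0, 4)
          ack(0, 4) = 5
            = ack(0, 5)
          ack(0, 5) = 6
            = ack(0, 6)
... (trace truncated)
Result: ack(1, 14) = 16

16


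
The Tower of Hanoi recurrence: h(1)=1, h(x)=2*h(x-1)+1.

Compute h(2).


h(2) = 2 * h(1) + 1
h(1) = 1  (base case)
h(2) = 2 * 1 + 1 = 3

3


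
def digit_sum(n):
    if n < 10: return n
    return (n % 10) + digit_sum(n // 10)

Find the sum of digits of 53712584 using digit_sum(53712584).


digit_sum(53712584) = 4 + digit_sum(5371258)
digit_sum(5371258) = 8 + digit_sum(537125)
digit_sum(537125) = 5 + digit_sum(53712)
digit_sum(53712) = 2 + digit_sum(5371)
digit_sum(5371) = 1 + digit_sum(537)
digit_sum(537) = 7 + digit_sum(53)
digit_sum(53) = 3 + digit_sum(5)
digit_sum(5) = 5  (base case)
Total: 4 + 8 + 5 + 2 + 1 + 7 + 3 + 5 = 35

35


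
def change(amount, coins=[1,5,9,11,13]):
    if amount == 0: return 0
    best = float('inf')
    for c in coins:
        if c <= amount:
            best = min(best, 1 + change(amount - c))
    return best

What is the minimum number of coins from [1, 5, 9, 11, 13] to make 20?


Building up with DP:
change(0) = 0
change(1) = min(1+change(0)=1+0=1) = 1
change(2) = min(1+change(1)=1+1=2) = 2
change(3) = min(1+change(2)=1+2=3) = 3
change(4) = min(1+change(3)=1+3=4) = 4
change(5) = min(1+change(4)=1+4=5, 1+change(0)=1+0=1) = 1
change(6) = min(1+change(5)=1+1=2, 1+change(1)=1+1=2) = 2
change(7) = min(1+change(6)=1+2=3, 1+change(2)=1+2=3) = 3
change(8) = min(1+change(7)=1+3=4, 1+change(3)=1+3=4) = 4
change(9) = min(1+change(8)=1+4=5, 1+change(4)=1+4=5, 1+change(0)=1+0=1) = 1
change(10) = min(1+change(9)=1+1=2, 1+change(5)=1+1=2, 1+change(1)=1+1=2) = 2
change(11) = min(1+change(10)=1+2=3, 1+change(6)=1+2=3, 1+change(2)=1+2=3, 1+change(0)=1+0=1) = 1
change(12) = min(1+change(11)=1+1=2, 1+change(7)=1+3=4, 1+change(3)=1+3=4, 1+change(1)=1+1=2) = 2
change(13) = min(1+change(12)=1+2=3, 1+change(8)=1+4=5, 1+change(4)=1+4=5, 1+change(2)=1+2=3, 1+change(0)=1+0=1) = 1
change(14) = min(1+change(13)=1+1=2, 1+change(9)=1+1=2, 1+change(5)=1+1=2, 1+change(3)=1+3=4, 1+change(1)=1+1=2) = 2
change(15) = min(1+change(14)=1+2=3, 1+change(10)=1+2=3, 1+change(6)=1+2=3, 1+change(4)=1+4=5, 1+change(2)=1+2=3) = 3
change(16) = min(1+change(15)=1+3=4, 1+change(11)=1+1=2, 1+change(7)=1+3=4, 1+change(5)=1+1=2, 1+change(3)=1+3=4) = 2
change(17) = min(1+change(16)=1+2=3, 1+change(12)=1+2=3, 1+change(8)=1+4=5, 1+change(6)=1+2=3, 1+change(4)=1+4=5) = 3
change(18) = min(1+change(17)=1+3=4, 1+change(13)=1+1=2, 1+change(9)=1+1=2, 1+change(7)=1+3=4, 1+change(5)=1+1=2) = 2
change(19) = min(1+change(18)=1+2=3, 1+change(14)=1+2=3, 1+change(10)=1+2=3, 1+change(8)=1+4=5, 1+change(6)=1+2=3) = 3
change(20) = min(1+change(19)=1+3=4, 1+change(15)=1+3=4, 1+change(11)=1+1=2, 1+change(9)=1+1=2, 1+change(7)=1+3=4) = 2

2


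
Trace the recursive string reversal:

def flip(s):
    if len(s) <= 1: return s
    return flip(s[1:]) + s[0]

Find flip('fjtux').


flip('fjtux') = flip('jtux') + 'f'
flip('jtux') = flip('tux') + 'j'
flip('tux') = flip('ux') + 't'
flip('ux') = flip('x') + 'u'
flip('x') = 'x'  (base case)
Concatenating: 'x' + 'u' + 't' + 'j' + 'f' = 'xutjf'

xutjf


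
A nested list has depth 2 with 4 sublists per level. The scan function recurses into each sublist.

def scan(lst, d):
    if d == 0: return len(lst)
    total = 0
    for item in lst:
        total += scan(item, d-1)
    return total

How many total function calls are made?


At depth 0 (root): 1 call
At depth 1: each of 1 parents calls scan on 4 children = 4 calls
At depth 2: each of 4 parents calls scan on 4 children = 16 calls
Total: 1 + 4 + 16 = 21

21


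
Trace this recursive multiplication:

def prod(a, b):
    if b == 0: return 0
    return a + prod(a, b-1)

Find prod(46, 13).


prod(46, 13) = 46 + prod(46, 12)
prod(46, 12) = 46 + prod(46, 11)
prod(46, 11) = 46 + prod(46, 10)
prod(46, 10) = 46 + prod(46, 9)
prod(46, 9) = 46 + prod(46, 8)
prod(46, 8) = 46 + prod(46, 7)
prod(46, 7) = 46 + prod(46, 6)
prod(46, 6) = 46 + prod(46, 5)
prod(46, 5) = 46 + prod(46, 4)
prod(46, 4) = 46 + prod(46, 3)
prod(46, 3) = 46 + prod(46, 2)
prod(46, 2) = 46 + prod(46, 1)
prod(46, 1) = 46 + prod(46, 0)
prod(46, 0) = 0  (base case)
Total: 46 + 46 + 46 + 46 + 46 + 46 + 46 + 46 + 46 + 46 + 46 + 46 + 46 + 0 = 598

598


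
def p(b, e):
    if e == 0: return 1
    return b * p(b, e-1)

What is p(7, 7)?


p(7, 7)
= 7 * p(7, 6)
= 7 * 7 * p(7, 5)
= 7 * 7 * 7 * p(7, 4)
= 7 * 7 * 7 * 7 * p(7, 3)
= 7 * 7 * 7 * 7 * 7 * p(7, 2)
= 7 * 7 * 7 * 7 * 7 * 7 * p(7, 1)
= 7 * 7 * 7 * 7 * 7 * 7 * 7 * p(7, 0)
= 7 * 7 * 7 * 7 * 7 * 7 * 7 * 1
= 823543

823543


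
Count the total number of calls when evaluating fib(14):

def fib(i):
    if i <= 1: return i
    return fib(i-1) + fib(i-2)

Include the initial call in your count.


Let C(n) = total calls for fib(n)
C(0) = 1, C(1) = 1
C(2) = 1 + C(1) + C(0) = 1 + 1 + 1 = 3
C(3) = 1 + C(2) + C(1) = 1 + 3 + 1 = 5
C(4) = 1 + C(3) + C(2) = 1 + 5 + 3 = 9
C(5) = 1 + C(4) + C(3) = 1 + 9 + 5 = 15
C(6) = 1 + C(5) + C(4) = 1 + 15 + 9 = 25
C(7) = 1 + C(6) + C(5) = 1 + 25 + 15 = 41
C(8) = 1 + C(7) + C(6) = 1 + 41 + 25 = 67
C(9) = 1 + C(8) + C(7) = 1 + 67 + 41 = 109
C(10) = 1 + C(9) + C(8) = 1 + 109 + 67 = 177
C(11) = 1 + C(10) + C(9) = 1 + 177 + 109 = 287
C(12) = 1 + C(11) + C(10) = 1 + 287 + 177 = 465
C(13) = 1 + C(12) + C(11) = 1 + 465 + 287 = 753
C(14) = 1 + C(13) + C(12) = 1 + 753 + 465 = 1219

1219


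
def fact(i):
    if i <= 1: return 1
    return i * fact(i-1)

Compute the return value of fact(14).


fact(14)
= 14 * fact(13)
= 14 * 13 * fact(12)
= 14 * 13 * 12 * fact(11)
= 14 * 13 * 12 * 11 * fact(10)
= 14 * 13 * 12 * 11 * 10 * fact(9)
= 14 * 13 * 12 * 11 * 10 * 9 * fact(8)
= 14 * 13 * 12 * 11 * 10 * 9 * 8 * fact(7)
= 14 * 13 * 12 * 11 * 10 * 9 * 8 * 7 * fact(6)
= 14 * 13 * 12 * 11 * 10 * 9 * 8 * 7 * 6 * fact(5)
= 14 * 13 * 12 * 11 * 10 * 9 * 8 * 7 * 6 * 5 * fact(4)
= 14 * 13 * 12 * 11 * 10 * 9 * 8 * 7 * 6 * 5 * 4 * fact(3)
= 14 * 13 * 12 * 11 * 10 * 9 * 8 * 7 * 6 * 5 * 4 * 3 * fact(2)
= 14 * 13 * 12 * 11 * 10 * 9 * 8 * 7 * 6 * 5 * 4 * 3 * 2 * fact(1)
= 14 * 13 * 12 * 11 * 10 * 9 * 8 * 7 * 6 * 5 * 4 * 3 * 2 * 1
= 87178291200

87178291200


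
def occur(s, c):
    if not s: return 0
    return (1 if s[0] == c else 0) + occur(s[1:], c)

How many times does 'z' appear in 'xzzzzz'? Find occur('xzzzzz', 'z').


s[0]='x' != 'z' -> 0
s[0]='z' == 'z' -> 1
s[0]='z' == 'z' -> 1
s[0]='z' == 'z' -> 1
s[0]='z' == 'z' -> 1
s[0]='z' == 'z' -> 1
Sum: 0 + 1 + 1 + 1 + 1 + 1 = 5

5


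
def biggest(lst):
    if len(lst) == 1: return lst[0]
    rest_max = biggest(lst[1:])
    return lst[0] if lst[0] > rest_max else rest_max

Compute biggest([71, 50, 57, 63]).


biggest([71, 50, 57, 63]): compare 71 with biggest([50, 57, 63])
biggest([50, 57, 63]): compare 50 with biggest([57, 63])
biggest([57, 63]): compare 57 with biggest([63])
biggest([63]) = 63  (base case)
Compare 57 with 63 -> 63
Compare 50 with 63 -> 63
Compare 71 with 63 -> 71

71


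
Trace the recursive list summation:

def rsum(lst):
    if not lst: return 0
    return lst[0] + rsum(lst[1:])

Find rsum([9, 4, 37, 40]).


rsum([9, 4, 37, 40]) = 9 + rsum([4, 37, 40])
rsum([4, 37, 40]) = 4 + rsum([37, 40])
rsum([37, 40]) = 37 + rsum([40])
rsum([40]) = 40 + rsum([])
rsum([]) = 0  (base case)
Total: 9 + 4 + 37 + 40 + 0 = 90

90


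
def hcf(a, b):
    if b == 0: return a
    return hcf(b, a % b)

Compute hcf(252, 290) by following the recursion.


hcf(252, 290) = hcf(290, 252)
hcf(290, 252) = hcf(252, 38)
hcf(252, 38) = hcf(38, 24)
hcf(38, 24) = hcf(24, 14)
hcf(24, 14) = hcf(14, 10)
hcf(14, 10) = hcf(10, 4)
hcf(10, 4) = hcf(4, 2)
hcf(4, 2) = hcf(2, 0)
hcf(2, 0) = 2  (base case)

2


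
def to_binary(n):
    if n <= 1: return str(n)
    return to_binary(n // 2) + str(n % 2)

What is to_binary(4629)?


to_binary(4629) = to_binary(2314) + '1'
to_binary(2314) = to_binary(1157) + '0'
to_binary(1157) = to_binary(578) + '1'
to_binary(578) = to_binary(289) + '0'
to_binary(289) = to_binary(144) + '1'
to_binary(144) = to_binary(72) + '0'
to_binary(72) = to_binary(36) + '0'
to_binary(36) = to_binary(18) + '0'
to_binary(18) = to_binary(9) + '0'
to_binary(9) = to_binary(4) + '1'
to_binary(4) = to_binary(2) + '0'
to_binary(2) = to_binary(1) + '0'
to_binary(1) = '1'  (base case)
Concatenating: '1' + '0' + '0' + '1' + '0' + '0' + '0' + '0' + '1' + '0' + '1' + '0' + '1' = '1001000010101'

1001000010101


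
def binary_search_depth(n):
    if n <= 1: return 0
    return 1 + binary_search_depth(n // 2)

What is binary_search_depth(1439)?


1439 / 2 = 719
719 / 2 = 359
359 / 2 = 179
179 / 2 = 89
89 / 2 = 44
44 / 2 = 22
22 / 2 = 11
11 / 2 = 5
5 / 2 = 2
2 / 2 = 1
Reached 1 after 10 halvings

10


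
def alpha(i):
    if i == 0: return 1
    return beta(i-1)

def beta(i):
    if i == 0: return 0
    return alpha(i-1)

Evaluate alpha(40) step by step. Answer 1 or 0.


alpha(40) = beta(39)
beta(39) = alpha(38)
alpha(38) = beta(37)
beta(37) = alpha(36)
alpha(36) = beta(35)
beta(35) = alpha(34)
alpha(34) = beta(33)
beta(33) = alpha(32)
alpha(32) = beta(31)
beta(31) = alpha(30)
alpha(30) = beta(29)
beta(29) = alpha(28)
alpha(28) = beta(27)
beta(27) = alpha(26)
alpha(26) = beta(25)
beta(25) = alpha(24)
alpha(24) = beta(23)
beta(23) = alpha(22)
alpha(22) = beta(21)
beta(21) = alpha(20)
alpha(20) = beta(19)
beta(19) = alpha(18)
alpha(18) = beta(17)
beta(17) = alpha(16)
alpha(16) = beta(15)
beta(15) = alpha(14)
alpha(14) = beta(13)
beta(13) = alpha(12)
alpha(12) = beta(11)
beta(11) = alpha(10)
alpha(10) = beta(9)
beta(9) = alpha(8)
alpha(8) = beta(7)
beta(7) = alpha(6)
alpha(6) = beta(5)
beta(5) = alpha(4)
alpha(4) = beta(3)
beta(3) = alpha(2)
alpha(2) = beta(1)
beta(1) = alpha(0)
alpha(0) = 1  (base case)
Result: 1

1


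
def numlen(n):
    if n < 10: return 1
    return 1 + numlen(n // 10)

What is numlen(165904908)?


numlen(165904908) = 1 + numlen(16590490)
numlen(16590490) = 1 + numlen(1659049)
numlen(1659049) = 1 + numlen(165904)
numlen(165904) = 1 + numlen(16590)
numlen(16590) = 1 + numlen(1659)
numlen(1659) = 1 + numlen(165)
numlen(165) = 1 + numlen(16)
numlen(16) = 1 + numlen(1)
numlen(1) = 1  (base case: 1 < 10)
Unwinding: 1 + 1 + 1 + 1 + 1 + 1 + 1 + 1 + 1 = 9

9


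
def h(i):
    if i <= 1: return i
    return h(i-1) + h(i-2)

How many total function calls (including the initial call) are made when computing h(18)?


Let C(n) = total calls for h(n)
C(0) = 1, C(1) = 1
C(2) = 1 + C(1) + C(0) = 1 + 1 + 1 = 3
C(3) = 1 + C(2) + C(1) = 1 + 3 + 1 = 5
C(4) = 1 + C(3) + C(2) = 1 + 5 + 3 = 9
C(5) = 1 + C(4) + C(3) = 1 + 9 + 5 = 15
C(6) = 1 + C(5) + C(4) = 1 + 15 + 9 = 25
C(7) = 1 + C(6) + C(5) = 1 + 25 + 15 = 41
C(8) = 1 + C(7) + C(6) = 1 + 41 + 25 = 67
C(9) = 1 + C(8) + C(7) = 1 + 67 + 41 = 109
C(10) = 1 + C(9) + C(8) = 1 + 109 + 67 = 177
C(11) = 1 + C(10) + C(9) = 1 + 177 + 109 = 287
C(12) = 1 + C(11) + C(10) = 1 + 287 + 177 = 465
C(13) = 1 + C(12) + C(11) = 1 + 465 + 287 = 753
C(14) = 1 + C(13) + C(12) = 1 + 753 + 465 = 1219
C(15) = 1 + C(14) + C(13) = 1 + 1219 + 753 = 1973
C(16) = 1 + C(15) + C(14) = 1 + 1973 + 1219 = 3193
C(17) = 1 + C(16) + C(15) = 1 + 3193 + 1973 = 5167
C(18) = 1 + C(17) + C(16) = 1 + 5167 + 3193 = 8361

8361


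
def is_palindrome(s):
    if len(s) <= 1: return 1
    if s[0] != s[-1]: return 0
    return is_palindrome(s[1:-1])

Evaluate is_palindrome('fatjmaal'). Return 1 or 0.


is_palindrome('fatjmaal'): s[0]='f' != s[-1]='l' -> return 0
Result: 0 (not a palindrome)

0


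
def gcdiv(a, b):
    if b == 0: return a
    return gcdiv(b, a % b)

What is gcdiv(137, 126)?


gcdiv(137, 126) = gcdiv(126, 11)
gcdiv(126, 11) = gcdiv(11, 5)
gcdiv(11, 5) = gcdiv(5, 1)
gcdiv(5, 1) = gcdiv(1, 0)
gcdiv(1, 0) = 1  (base case)

1


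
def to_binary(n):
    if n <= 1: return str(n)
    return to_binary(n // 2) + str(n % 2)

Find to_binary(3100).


to_binary(3100) = to_binary(1550) + '0'
to_binary(1550) = to_binary(775) + '0'
to_binary(775) = to_binary(387) + '1'
to_binary(387) = to_binary(193) + '1'
to_binary(193) = to_binary(96) + '1'
to_binary(96) = to_binary(48) + '0'
to_binary(48) = to_binary(24) + '0'
to_binary(24) = to_binary(12) + '0'
to_binary(12) = to_binary(6) + '0'
to_binary(6) = to_binary(3) + '0'
to_binary(3) = to_binary(1) + '1'
to_binary(1) = '1'  (base case)
Concatenating: '1' + '1' + '0' + '0' + '0' + '0' + '0' + '1' + '1' + '1' + '0' + '0' = '110000011100'

110000011100


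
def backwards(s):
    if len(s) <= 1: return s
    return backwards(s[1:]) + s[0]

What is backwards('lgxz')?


backwards('lgxz') = backwards('gxz') + 'l'
backwards('gxz') = backwards('xz') + 'g'
backwards('xz') = backwards('z') + 'x'
backwards('z') = 'z'  (base case)
Concatenating: 'z' + 'x' + 'g' + 'l' = 'zxgl'

zxgl


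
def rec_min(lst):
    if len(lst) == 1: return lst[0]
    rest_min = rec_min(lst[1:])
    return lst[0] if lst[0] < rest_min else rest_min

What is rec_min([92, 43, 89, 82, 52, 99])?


rec_min([92, 43, 89, 82, 52, 99]): compare 92 with rec_min([43, 89, 82, 52, 99])
rec_min([43, 89, 82, 52, 99]): compare 43 with rec_min([89, 82, 52, 99])
rec_min([89, 82, 52, 99]): compare 89 with rec_min([82, 52, 99])
rec_min([82, 52, 99]): compare 82 with rec_min([52, 99])
rec_min([52, 99]): compare 52 with rec_min([99])
rec_min([99]) = 99  (base case)
Compare 52 with 99 -> 52
Compare 82 with 52 -> 52
Compare 89 with 52 -> 52
Compare 43 with 52 -> 43
Compare 92 with 43 -> 43

43


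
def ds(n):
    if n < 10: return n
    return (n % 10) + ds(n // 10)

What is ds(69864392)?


ds(69864392) = 2 + ds(6986439)
ds(6986439) = 9 + ds(698643)
ds(698643) = 3 + ds(69864)
ds(69864) = 4 + ds(6986)
ds(6986) = 6 + ds(698)
ds(698) = 8 + ds(69)
ds(69) = 9 + ds(6)
ds(6) = 6  (base case)
Total: 2 + 9 + 3 + 4 + 6 + 8 + 9 + 6 = 47

47


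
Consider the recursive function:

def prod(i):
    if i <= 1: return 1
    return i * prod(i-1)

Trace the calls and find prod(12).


prod(12)
= 12 * prod(11)
= 12 * 11 * prod(10)
= 12 * 11 * 10 * prod(9)
= 12 * 11 * 10 * 9 * prod(8)
= 12 * 11 * 10 * 9 * 8 * prod(7)
= 12 * 11 * 10 * 9 * 8 * 7 * prod(6)
= 12 * 11 * 10 * 9 * 8 * 7 * 6 * prod(5)
= 12 * 11 * 10 * 9 * 8 * 7 * 6 * 5 * prod(4)
= 12 * 11 * 10 * 9 * 8 * 7 * 6 * 5 * 4 * prod(3)
= 12 * 11 * 10 * 9 * 8 * 7 * 6 * 5 * 4 * 3 * prod(2)
= 12 * 11 * 10 * 9 * 8 * 7 * 6 * 5 * 4 * 3 * 2 * prod(1)
= 12 * 11 * 10 * 9 * 8 * 7 * 6 * 5 * 4 * 3 * 2 * 1
= 479001600

479001600


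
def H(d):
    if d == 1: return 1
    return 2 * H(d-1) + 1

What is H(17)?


H(17) = 2 * H(16) + 1
H(16) = 2 * H(15) + 1
H(15) = 2 * H(14) + 1
H(14) = 2 * H(13) + 1
H(13) = 2 * H(12) + 1
H(12) = 2 * H(11) + 1
H(11) = 2 * H(10) + 1
H(10) = 2 * H(9) + 1
H(9) = 2 * H(8) + 1
H(8) = 2 * H(7) + 1
H(7) = 2 * H(6) + 1
H(6) = 2 * H(5) + 1
H(5) = 2 * H(4) + 1
H(4) = 2 * H(3) + 1
H(3) = 2 * H(2) + 1
H(2) = 2 * H(1) + 1
H(1) = 1  (base case)
H(2) = 2 * 1 + 1 = 3
H(3) = 2 * 3 + 1 = 7
H(4) = 2 * 7 + 1 = 15
H(5) = 2 * 15 + 1 = 31
H(6) = 2 * 31 + 1 = 63
H(7) = 2 * 63 + 1 = 127
H(8) = 2 * 127 + 1 = 255
H(9) = 2 * 255 + 1 = 511
H(10) = 2 * 511 + 1 = 1023
H(11) = 2 * 1023 + 1 = 2047
H(12) = 2 * 2047 + 1 = 4095
H(13) = 2 * 4095 + 1 = 8191
H(14) = 2 * 8191 + 1 = 16383
H(15) = 2 * 16383 + 1 = 32767
H(16) = 2 * 32767 + 1 = 65535
H(17) = 2 * 65535 + 1 = 131071

131071


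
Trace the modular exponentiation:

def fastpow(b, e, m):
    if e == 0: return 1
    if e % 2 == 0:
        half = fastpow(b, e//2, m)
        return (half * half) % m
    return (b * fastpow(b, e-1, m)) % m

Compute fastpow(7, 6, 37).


fastpow(7, 6, 37): e is even, compute fastpow(7, 3, 37)
  fastpow(7, 3, 37): e is odd, compute fastpow(7, 2, 37)
    fastpow(7, 2, 37): e is even, compute fastpow(7, 1, 37)
      fastpow(7, 1, 37): e is odd, compute fastpow(7, 0, 37)
        fastpow(7, 0, 37) = 1
      (7 * 1) % 37 = 7
    half=7, (7*7) % 37 = 12
  (7 * 12) % 37 = 10
half=10, (10*10) % 37 = 26

26


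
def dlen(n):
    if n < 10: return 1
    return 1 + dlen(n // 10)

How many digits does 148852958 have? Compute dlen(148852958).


dlen(148852958) = 1 + dlen(14885295)
dlen(14885295) = 1 + dlen(1488529)
dlen(1488529) = 1 + dlen(148852)
dlen(148852) = 1 + dlen(14885)
dlen(14885) = 1 + dlen(1488)
dlen(1488) = 1 + dlen(148)
dlen(148) = 1 + dlen(14)
dlen(14) = 1 + dlen(1)
dlen(1) = 1  (base case: 1 < 10)
Unwinding: 1 + 1 + 1 + 1 + 1 + 1 + 1 + 1 + 1 = 9

9


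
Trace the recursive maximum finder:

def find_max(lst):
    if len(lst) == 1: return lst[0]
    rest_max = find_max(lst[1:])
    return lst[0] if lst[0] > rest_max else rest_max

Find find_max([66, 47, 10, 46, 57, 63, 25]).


find_max([66, 47, 10, 46, 57, 63, 25]): compare 66 with find_max([47, 10, 46, 57, 63, 25])
find_max([47, 10, 46, 57, 63, 25]): compare 47 with find_max([10, 46, 57, 63, 25])
find_max([10, 46, 57, 63, 25]): compare 10 with find_max([46, 57, 63, 25])
find_max([46, 57, 63, 25]): compare 46 with find_max([57, 63, 25])
find_max([57, 63, 25]): compare 57 with find_max([63, 25])
find_max([63, 25]): compare 63 with find_max([25])
find_max([25]) = 25  (base case)
Compare 63 with 25 -> 63
Compare 57 with 63 -> 63
Compare 46 with 63 -> 63
Compare 10 with 63 -> 63
Compare 47 with 63 -> 63
Compare 66 with 63 -> 66

66


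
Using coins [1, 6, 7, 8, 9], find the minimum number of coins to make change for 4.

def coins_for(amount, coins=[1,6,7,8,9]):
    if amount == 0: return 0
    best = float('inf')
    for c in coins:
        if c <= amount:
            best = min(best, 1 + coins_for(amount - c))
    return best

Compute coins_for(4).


Building up with DP:
coins_for(0) = 0
coins_for(1) = min(1+coins_for(0)=1+0=1) = 1
coins_for(2) = min(1+coins_for(1)=1+1=2) = 2
coins_for(3) = min(1+coins_for(2)=1+2=3) = 3
coins_for(4) = min(1+coins_for(3)=1+3=4) = 4

4


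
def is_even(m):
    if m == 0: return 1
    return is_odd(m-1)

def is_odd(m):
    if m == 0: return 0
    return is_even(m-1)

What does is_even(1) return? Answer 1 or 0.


is_even(1) = is_odd(0)
is_odd(0) = 0  (base case)
Result: 0

0


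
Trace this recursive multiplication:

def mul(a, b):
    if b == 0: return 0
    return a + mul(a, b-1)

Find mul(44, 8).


mul(44, 8) = 44 + mul(44, 7)
mul(44, 7) = 44 + mul(44, 6)
mul(44, 6) = 44 + mul(44, 5)
mul(44, 5) = 44 + mul(44, 4)
mul(44, 4) = 44 + mul(44, 3)
mul(44, 3) = 44 + mul(44, 2)
mul(44, 2) = 44 + mul(44, 1)
mul(44, 1) = 44 + mul(44, 0)
mul(44, 0) = 0  (base case)
Total: 44 + 44 + 44 + 44 + 44 + 44 + 44 + 44 + 0 = 352

352


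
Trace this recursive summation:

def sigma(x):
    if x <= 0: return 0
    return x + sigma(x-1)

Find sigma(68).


sigma(68)
= 68 + 67 + 66 + 65 + 64 + 63 + 62 + 61 + 60 + 59 + 58 + 57 + 56 + 55 + 54 + 53 + 52 + 51 + 50 + 49 + 48 + 47 + 46 + 45 + 44 + 43 + 42 + 41 + 40 + 39 + 38 + 37 + 36 + 35 + 34 + 33 + 32 + 31 + 30 + 29 + 28 + 27 + 26 + 25 + 24 + 23 + 22 + 21 + 20 + 19 + 18 + 17 + 16 + 15 + 14 + 13 + 12 + 11 + 10 + 9 + 8 + 7 + 6 + 5 + 4 + 3 + 2 + 1 + sigma(0)
= 68 + 67 + 66 + 65 + 64 + 63 + 62 + 61 + 60 + 59 + 58 + 57 + 56 + 55 + 54 + 53 + 52 + 51 + 50 + 49 + 48 + 47 + 46 + 45 + 44 + 43 + 42 + 41 + 40 + 39 + 38 + 37 + 36 + 35 + 34 + 33 + 32 + 31 + 30 + 29 + 28 + 27 + 26 + 25 + 24 + 23 + 22 + 21 + 20 + 19 + 18 + 17 + 16 + 15 + 14 + 13 + 12 + 11 + 10 + 9 + 8 + 7 + 6 + 5 + 4 + 3 + 2 + 1 + 0
= 2346

2346


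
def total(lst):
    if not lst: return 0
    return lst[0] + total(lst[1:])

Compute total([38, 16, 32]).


total([38, 16, 32]) = 38 + total([16, 32])
total([16, 32]) = 16 + total([32])
total([32]) = 32 + total([])
total([]) = 0  (base case)
Total: 38 + 16 + 32 + 0 = 86

86


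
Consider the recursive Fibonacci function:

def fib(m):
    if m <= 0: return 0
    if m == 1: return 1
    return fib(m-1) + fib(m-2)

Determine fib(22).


Computing fib(22) bottom-up:
fib(0) = 0
fib(1) = 1
fib(2) = fib(1) + fib(0) = 1 + 0 = 1
fib(3) = fib(2) + fib(1) = 1 + 1 = 2
fib(4) = fib(3) + fib(2) = 2 + 1 = 3
fib(5) = fib(4) + fib(3) = 3 + 2 = 5
fib(6) = fib(5) + fib(4) = 5 + 3 = 8
fib(7) = fib(6) + fib(5) = 8 + 5 = 13
fib(8) = fib(7) + fib(6) = 13 + 8 = 21
fib(9) = fib(8) + fib(7) = 21 + 13 = 34
fib(10) = fib(9) + fib(8) = 34 + 21 = 55
fib(11) = fib(10) + fib(9) = 55 + 34 = 89
fib(12) = fib(11) + fib(10) = 89 + 55 = 144
fib(13) = fib(12) + fib(11) = 144 + 89 = 233
fib(14) = fib(13) + fib(12) = 233 + 144 = 377
fib(15) = fib(14) + fib(13) = 377 + 233 = 610
fib(16) = fib(15) + fib(14) = 610 + 377 = 987
fib(17) = fib(16) + fib(15) = 987 + 610 = 1597
fib(18) = fib(17) + fib(16) = 1597 + 987 = 2584
fib(19) = fib(18) + fib(17) = 2584 + 1597 = 4181
fib(20) = fib(19) + fib(18) = 4181 + 2584 = 6765
fib(21) = fib(20) + fib(19) = 6765 + 4181 = 10946
fib(22) = fib(21) + fib(20) = 10946 + 6765 = 17711

17711


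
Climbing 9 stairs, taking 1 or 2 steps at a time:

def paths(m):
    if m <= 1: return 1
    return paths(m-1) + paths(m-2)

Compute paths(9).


Building up from base cases:
paths(0) = 1
paths(1) = 1
paths(2) = paths(1) + paths(0) = 1 + 1 = 2
paths(3) = paths(2) + paths(1) = 2 + 1 = 3
paths(4) = paths(3) + paths(2) = 3 + 2 = 5
paths(5) = paths(4) + paths(3) = 5 + 3 = 8
paths(6) = paths(5) + paths(4) = 8 + 5 = 13
paths(7) = paths(6) + paths(5) = 13 + 8 = 21
paths(8) = paths(7) + paths(6) = 21 + 13 = 34
paths(9) = paths(8) + paths(7) = 34 + 21 = 55

55


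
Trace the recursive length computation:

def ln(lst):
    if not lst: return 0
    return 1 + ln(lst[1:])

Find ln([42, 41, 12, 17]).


ln([42, 41, 12, 17]) = 1 + ln([41, 12, 17])
ln([41, 12, 17]) = 1 + ln([12, 17])
ln([12, 17]) = 1 + ln([17])
ln([17]) = 1 + ln([])
ln([]) = 0  (base case)
Unwinding: 1 + 1 + 1 + 1 + 0 = 4

4


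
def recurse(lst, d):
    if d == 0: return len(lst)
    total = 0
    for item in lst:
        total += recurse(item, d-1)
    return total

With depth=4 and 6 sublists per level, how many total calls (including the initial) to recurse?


At depth 0 (root): 1 call
At depth 1: each of 1 parents calls recurse on 6 children = 6 calls
At depth 2: each of 6 parents calls recurse on 6 children = 36 calls
At depth 3: each of 36 parents calls recurse on 6 children = 216 calls
At depth 4: each of 216 parents calls recurse on 6 children = 1296 calls
Total: 1 + 6 + 36 + 216 + 1296 = 1555

1555


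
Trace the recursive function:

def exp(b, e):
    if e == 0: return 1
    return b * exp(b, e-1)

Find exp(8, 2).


exp(8, 2)
= 8 * exp(8, 1)
= 8 * 8 * exp(8, 0)
= 8 * 8 * 1
= 64

64


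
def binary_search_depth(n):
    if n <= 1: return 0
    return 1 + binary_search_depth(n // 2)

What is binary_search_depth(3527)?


3527 / 2 = 1763
1763 / 2 = 881
881 / 2 = 440
440 / 2 = 220
220 / 2 = 110
110 / 2 = 55
55 / 2 = 27
27 / 2 = 13
13 / 2 = 6
6 / 2 = 3
3 / 2 = 1
Reached 1 after 11 halvings

11


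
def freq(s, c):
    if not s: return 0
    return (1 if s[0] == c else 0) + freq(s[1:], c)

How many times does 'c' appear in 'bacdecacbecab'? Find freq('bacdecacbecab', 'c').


s[0]='b' != 'c' -> 0
s[0]='a' != 'c' -> 0
s[0]='c' == 'c' -> 1
s[0]='d' != 'c' -> 0
s[0]='e' != 'c' -> 0
s[0]='c' == 'c' -> 1
s[0]='a' != 'c' -> 0
s[0]='c' == 'c' -> 1
s[0]='b' != 'c' -> 0
s[0]='e' != 'c' -> 0
s[0]='c' == 'c' -> 1
s[0]='a' != 'c' -> 0
s[0]='b' != 'c' -> 0
Sum: 0 + 0 + 1 + 0 + 0 + 1 + 0 + 1 + 0 + 0 + 1 + 0 + 0 = 4

4


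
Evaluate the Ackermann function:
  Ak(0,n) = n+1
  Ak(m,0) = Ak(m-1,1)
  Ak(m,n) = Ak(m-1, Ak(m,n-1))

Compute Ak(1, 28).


Ak(1, 28) = Ak(0, Ak(1, 27))
  Ak(1, 27) = Ak(0, Ak(1, 26))
    Ak(1, 26) = Ak(0, Ak(1, 25))
      Ak(1, 25) = Ak(0, Ak(1, 24))
        Ak(1, 24) = Ak(0, Ak(1, 23))
          Ak(1, 23) = Ak(0, Ak(1, 22))
          Ak(1, 22) = Ak(0, Ak(1, 21))
          Ak(1, 21) = Ak(0, Ak(1, 20))
          Ak(1, 20) = Ak(0, Ak(1, 19))
          Ak(1, 19) = Ak(0, Ak(1, 18))
          Ak(1, 18) = Ak(0, Ak(1, 17))
          Ak(1, 17) = Ak(0, Ak(1, 16))
          Ak(1, 16) = Ak(0, Ak(1, 15))
          Ak(1, 15) = Ak(0, Ak(1, 14))
          Ak(1, 14) = Ak(0, Ak(1, 13))
          Ak(1, 13) = Ak(0, Ak(1, 12))
          Ak(1, 12) = Ak(0, Ak(1, 11))
          Ak(1, 11) = Ak(0, Ak(1, 10))
          Ak(1, 10) = Ak(0, Ak(1, 9))
          Ak(1, 9) = Ak(0, Ak(1, 8))
          Ak(1, 8) = Ak(0, Ak(1, 7))
          Ak(1, 7) = Ak(0, Ak(1, 6))
          Ak(1, 6) = Ak(0, Ak(1, 5))
          Ak(1, 5) = Ak(0, Ak(1, 4))
          Ak(1, 4) = Ak(0, Ak(1, 3))
... (trace truncated)
Result: Ak(1, 28) = 30

30


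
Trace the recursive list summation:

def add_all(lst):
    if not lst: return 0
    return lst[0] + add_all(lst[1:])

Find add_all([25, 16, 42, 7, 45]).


add_all([25, 16, 42, 7, 45]) = 25 + add_all([16, 42, 7, 45])
add_all([16, 42, 7, 45]) = 16 + add_all([42, 7, 45])
add_all([42, 7, 45]) = 42 + add_all([7, 45])
add_all([7, 45]) = 7 + add_all([45])
add_all([45]) = 45 + add_all([])
add_all([]) = 0  (base case)
Total: 25 + 16 + 42 + 7 + 45 + 0 = 135

135


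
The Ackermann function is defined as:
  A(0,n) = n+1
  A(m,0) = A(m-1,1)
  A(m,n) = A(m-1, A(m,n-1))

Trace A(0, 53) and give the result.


A(0, 53) = 54
Result: A(0, 53) = 54

54


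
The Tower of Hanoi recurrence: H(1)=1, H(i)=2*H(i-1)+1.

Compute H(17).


H(17) = 2 * H(16) + 1
H(16) = 2 * H(15) + 1
H(15) = 2 * H(14) + 1
H(14) = 2 * H(13) + 1
H(13) = 2 * H(12) + 1
H(12) = 2 * H(11) + 1
H(11) = 2 * H(10) + 1
H(10) = 2 * H(9) + 1
H(9) = 2 * H(8) + 1
H(8) = 2 * H(7) + 1
H(7) = 2 * H(6) + 1
H(6) = 2 * H(5) + 1
H(5) = 2 * H(4) + 1
H(4) = 2 * H(3) + 1
H(3) = 2 * H(2) + 1
H(2) = 2 * H(1) + 1
H(1) = 1  (base case)
H(2) = 2 * 1 + 1 = 3
H(3) = 2 * 3 + 1 = 7
H(4) = 2 * 7 + 1 = 15
H(5) = 2 * 15 + 1 = 31
H(6) = 2 * 31 + 1 = 63
H(7) = 2 * 63 + 1 = 127
H(8) = 2 * 127 + 1 = 255
H(9) = 2 * 255 + 1 = 511
H(10) = 2 * 511 + 1 = 1023
H(11) = 2 * 1023 + 1 = 2047
H(12) = 2 * 2047 + 1 = 4095
H(13) = 2 * 4095 + 1 = 8191
H(14) = 2 * 8191 + 1 = 16383
H(15) = 2 * 16383 + 1 = 32767
H(16) = 2 * 32767 + 1 = 65535
H(17) = 2 * 65535 + 1 = 131071

131071
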